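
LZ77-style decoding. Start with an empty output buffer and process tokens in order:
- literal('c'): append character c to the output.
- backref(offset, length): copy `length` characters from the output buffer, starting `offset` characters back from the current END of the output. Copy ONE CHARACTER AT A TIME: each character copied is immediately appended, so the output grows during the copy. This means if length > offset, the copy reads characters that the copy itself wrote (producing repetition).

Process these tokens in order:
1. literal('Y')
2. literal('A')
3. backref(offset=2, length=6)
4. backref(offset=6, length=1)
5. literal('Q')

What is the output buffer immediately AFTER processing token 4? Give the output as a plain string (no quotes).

Answer: YAYAYAYAY

Derivation:
Token 1: literal('Y'). Output: "Y"
Token 2: literal('A'). Output: "YA"
Token 3: backref(off=2, len=6) (overlapping!). Copied 'YAYAYA' from pos 0. Output: "YAYAYAYA"
Token 4: backref(off=6, len=1). Copied 'Y' from pos 2. Output: "YAYAYAYAY"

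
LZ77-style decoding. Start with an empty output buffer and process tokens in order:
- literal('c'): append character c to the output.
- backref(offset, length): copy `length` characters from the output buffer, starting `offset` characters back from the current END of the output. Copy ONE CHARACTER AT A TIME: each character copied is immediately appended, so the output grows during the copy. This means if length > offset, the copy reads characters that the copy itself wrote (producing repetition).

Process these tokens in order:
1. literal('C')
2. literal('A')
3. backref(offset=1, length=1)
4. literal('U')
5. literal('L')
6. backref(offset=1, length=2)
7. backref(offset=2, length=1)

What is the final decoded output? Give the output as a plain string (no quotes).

Answer: CAAULLLL

Derivation:
Token 1: literal('C'). Output: "C"
Token 2: literal('A'). Output: "CA"
Token 3: backref(off=1, len=1). Copied 'A' from pos 1. Output: "CAA"
Token 4: literal('U'). Output: "CAAU"
Token 5: literal('L'). Output: "CAAUL"
Token 6: backref(off=1, len=2) (overlapping!). Copied 'LL' from pos 4. Output: "CAAULLL"
Token 7: backref(off=2, len=1). Copied 'L' from pos 5. Output: "CAAULLLL"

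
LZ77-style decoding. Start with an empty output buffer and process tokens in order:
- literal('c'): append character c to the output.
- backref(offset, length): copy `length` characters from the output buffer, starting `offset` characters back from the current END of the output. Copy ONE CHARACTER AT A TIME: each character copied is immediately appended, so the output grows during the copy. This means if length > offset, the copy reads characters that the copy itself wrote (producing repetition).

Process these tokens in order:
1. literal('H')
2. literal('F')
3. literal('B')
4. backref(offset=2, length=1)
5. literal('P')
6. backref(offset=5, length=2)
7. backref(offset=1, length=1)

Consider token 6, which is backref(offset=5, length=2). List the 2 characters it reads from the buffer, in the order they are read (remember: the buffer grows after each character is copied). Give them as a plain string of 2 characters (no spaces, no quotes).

Answer: HF

Derivation:
Token 1: literal('H'). Output: "H"
Token 2: literal('F'). Output: "HF"
Token 3: literal('B'). Output: "HFB"
Token 4: backref(off=2, len=1). Copied 'F' from pos 1. Output: "HFBF"
Token 5: literal('P'). Output: "HFBFP"
Token 6: backref(off=5, len=2). Buffer before: "HFBFP" (len 5)
  byte 1: read out[0]='H', append. Buffer now: "HFBFPH"
  byte 2: read out[1]='F', append. Buffer now: "HFBFPHF"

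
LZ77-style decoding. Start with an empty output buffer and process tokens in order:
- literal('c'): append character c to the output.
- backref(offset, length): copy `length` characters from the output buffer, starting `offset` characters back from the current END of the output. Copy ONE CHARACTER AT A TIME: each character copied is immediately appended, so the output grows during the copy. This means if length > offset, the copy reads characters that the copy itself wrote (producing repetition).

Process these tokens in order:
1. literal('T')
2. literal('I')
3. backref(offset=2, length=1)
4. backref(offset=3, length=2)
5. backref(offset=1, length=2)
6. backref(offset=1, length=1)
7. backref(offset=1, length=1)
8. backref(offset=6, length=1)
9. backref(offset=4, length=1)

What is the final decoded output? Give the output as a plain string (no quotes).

Answer: TITTIIIIITI

Derivation:
Token 1: literal('T'). Output: "T"
Token 2: literal('I'). Output: "TI"
Token 3: backref(off=2, len=1). Copied 'T' from pos 0. Output: "TIT"
Token 4: backref(off=3, len=2). Copied 'TI' from pos 0. Output: "TITTI"
Token 5: backref(off=1, len=2) (overlapping!). Copied 'II' from pos 4. Output: "TITTIII"
Token 6: backref(off=1, len=1). Copied 'I' from pos 6. Output: "TITTIIII"
Token 7: backref(off=1, len=1). Copied 'I' from pos 7. Output: "TITTIIIII"
Token 8: backref(off=6, len=1). Copied 'T' from pos 3. Output: "TITTIIIIIT"
Token 9: backref(off=4, len=1). Copied 'I' from pos 6. Output: "TITTIIIIITI"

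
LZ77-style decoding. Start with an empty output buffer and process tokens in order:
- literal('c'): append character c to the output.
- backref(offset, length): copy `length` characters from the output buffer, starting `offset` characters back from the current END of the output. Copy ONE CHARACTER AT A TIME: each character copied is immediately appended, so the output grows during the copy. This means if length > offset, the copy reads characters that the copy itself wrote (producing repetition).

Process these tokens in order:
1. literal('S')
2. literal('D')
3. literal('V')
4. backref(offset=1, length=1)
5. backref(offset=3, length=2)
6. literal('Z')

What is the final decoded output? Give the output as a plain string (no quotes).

Token 1: literal('S'). Output: "S"
Token 2: literal('D'). Output: "SD"
Token 3: literal('V'). Output: "SDV"
Token 4: backref(off=1, len=1). Copied 'V' from pos 2. Output: "SDVV"
Token 5: backref(off=3, len=2). Copied 'DV' from pos 1. Output: "SDVVDV"
Token 6: literal('Z'). Output: "SDVVDVZ"

Answer: SDVVDVZ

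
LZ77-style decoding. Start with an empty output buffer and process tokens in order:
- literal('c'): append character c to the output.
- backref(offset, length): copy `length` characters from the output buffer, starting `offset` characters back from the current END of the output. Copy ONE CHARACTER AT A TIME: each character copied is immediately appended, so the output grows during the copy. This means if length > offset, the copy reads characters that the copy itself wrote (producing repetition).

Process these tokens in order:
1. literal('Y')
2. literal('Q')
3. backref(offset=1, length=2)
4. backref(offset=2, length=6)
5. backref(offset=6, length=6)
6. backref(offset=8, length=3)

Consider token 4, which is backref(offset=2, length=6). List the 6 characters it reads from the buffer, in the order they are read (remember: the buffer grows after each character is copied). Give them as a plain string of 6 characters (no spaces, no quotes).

Token 1: literal('Y'). Output: "Y"
Token 2: literal('Q'). Output: "YQ"
Token 3: backref(off=1, len=2) (overlapping!). Copied 'QQ' from pos 1. Output: "YQQQ"
Token 4: backref(off=2, len=6). Buffer before: "YQQQ" (len 4)
  byte 1: read out[2]='Q', append. Buffer now: "YQQQQ"
  byte 2: read out[3]='Q', append. Buffer now: "YQQQQQ"
  byte 3: read out[4]='Q', append. Buffer now: "YQQQQQQ"
  byte 4: read out[5]='Q', append. Buffer now: "YQQQQQQQ"
  byte 5: read out[6]='Q', append. Buffer now: "YQQQQQQQQ"
  byte 6: read out[7]='Q', append. Buffer now: "YQQQQQQQQQ"

Answer: QQQQQQ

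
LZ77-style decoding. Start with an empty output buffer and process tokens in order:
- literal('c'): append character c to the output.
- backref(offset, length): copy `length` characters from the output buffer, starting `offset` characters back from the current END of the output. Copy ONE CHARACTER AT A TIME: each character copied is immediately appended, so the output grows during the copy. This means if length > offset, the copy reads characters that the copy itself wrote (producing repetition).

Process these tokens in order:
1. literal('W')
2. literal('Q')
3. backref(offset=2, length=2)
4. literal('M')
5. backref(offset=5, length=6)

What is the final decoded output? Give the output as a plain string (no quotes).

Token 1: literal('W'). Output: "W"
Token 2: literal('Q'). Output: "WQ"
Token 3: backref(off=2, len=2). Copied 'WQ' from pos 0. Output: "WQWQ"
Token 4: literal('M'). Output: "WQWQM"
Token 5: backref(off=5, len=6) (overlapping!). Copied 'WQWQMW' from pos 0. Output: "WQWQMWQWQMW"

Answer: WQWQMWQWQMW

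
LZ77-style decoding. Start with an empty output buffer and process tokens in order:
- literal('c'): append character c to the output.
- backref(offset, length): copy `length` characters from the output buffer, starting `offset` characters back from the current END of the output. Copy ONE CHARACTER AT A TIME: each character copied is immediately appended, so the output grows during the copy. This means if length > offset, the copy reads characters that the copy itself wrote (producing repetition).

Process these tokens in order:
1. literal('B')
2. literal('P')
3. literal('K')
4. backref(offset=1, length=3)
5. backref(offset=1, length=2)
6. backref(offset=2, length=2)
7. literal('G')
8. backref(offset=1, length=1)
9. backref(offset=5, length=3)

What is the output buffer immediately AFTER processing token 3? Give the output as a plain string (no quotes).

Answer: BPK

Derivation:
Token 1: literal('B'). Output: "B"
Token 2: literal('P'). Output: "BP"
Token 3: literal('K'). Output: "BPK"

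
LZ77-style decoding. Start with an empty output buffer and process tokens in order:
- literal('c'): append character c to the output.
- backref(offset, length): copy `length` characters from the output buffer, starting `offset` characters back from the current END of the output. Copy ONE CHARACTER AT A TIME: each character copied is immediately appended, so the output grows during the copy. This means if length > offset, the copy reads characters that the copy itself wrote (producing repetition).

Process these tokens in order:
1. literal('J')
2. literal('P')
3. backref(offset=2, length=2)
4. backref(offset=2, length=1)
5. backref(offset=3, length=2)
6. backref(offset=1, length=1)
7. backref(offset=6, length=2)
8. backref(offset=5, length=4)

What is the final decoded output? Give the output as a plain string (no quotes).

Token 1: literal('J'). Output: "J"
Token 2: literal('P'). Output: "JP"
Token 3: backref(off=2, len=2). Copied 'JP' from pos 0. Output: "JPJP"
Token 4: backref(off=2, len=1). Copied 'J' from pos 2. Output: "JPJPJ"
Token 5: backref(off=3, len=2). Copied 'JP' from pos 2. Output: "JPJPJJP"
Token 6: backref(off=1, len=1). Copied 'P' from pos 6. Output: "JPJPJJPP"
Token 7: backref(off=6, len=2). Copied 'JP' from pos 2. Output: "JPJPJJPPJP"
Token 8: backref(off=5, len=4). Copied 'JPPJ' from pos 5. Output: "JPJPJJPPJPJPPJ"

Answer: JPJPJJPPJPJPPJ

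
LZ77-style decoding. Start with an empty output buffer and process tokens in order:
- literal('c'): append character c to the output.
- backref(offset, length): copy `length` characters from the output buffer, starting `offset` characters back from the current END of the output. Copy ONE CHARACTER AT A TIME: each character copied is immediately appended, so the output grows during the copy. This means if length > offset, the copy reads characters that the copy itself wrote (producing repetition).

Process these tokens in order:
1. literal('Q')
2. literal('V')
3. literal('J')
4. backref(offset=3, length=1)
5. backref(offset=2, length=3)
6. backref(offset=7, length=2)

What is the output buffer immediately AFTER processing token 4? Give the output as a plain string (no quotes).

Answer: QVJQ

Derivation:
Token 1: literal('Q'). Output: "Q"
Token 2: literal('V'). Output: "QV"
Token 3: literal('J'). Output: "QVJ"
Token 4: backref(off=3, len=1). Copied 'Q' from pos 0. Output: "QVJQ"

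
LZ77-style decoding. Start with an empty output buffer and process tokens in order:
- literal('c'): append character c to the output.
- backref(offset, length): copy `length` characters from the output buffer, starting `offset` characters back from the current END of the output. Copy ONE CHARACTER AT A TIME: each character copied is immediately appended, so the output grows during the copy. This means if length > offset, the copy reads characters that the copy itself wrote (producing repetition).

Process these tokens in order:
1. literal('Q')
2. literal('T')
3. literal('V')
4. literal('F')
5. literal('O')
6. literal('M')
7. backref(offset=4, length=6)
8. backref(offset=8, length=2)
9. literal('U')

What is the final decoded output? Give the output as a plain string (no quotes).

Token 1: literal('Q'). Output: "Q"
Token 2: literal('T'). Output: "QT"
Token 3: literal('V'). Output: "QTV"
Token 4: literal('F'). Output: "QTVF"
Token 5: literal('O'). Output: "QTVFO"
Token 6: literal('M'). Output: "QTVFOM"
Token 7: backref(off=4, len=6) (overlapping!). Copied 'VFOMVF' from pos 2. Output: "QTVFOMVFOMVF"
Token 8: backref(off=8, len=2). Copied 'OM' from pos 4. Output: "QTVFOMVFOMVFOM"
Token 9: literal('U'). Output: "QTVFOMVFOMVFOMU"

Answer: QTVFOMVFOMVFOMU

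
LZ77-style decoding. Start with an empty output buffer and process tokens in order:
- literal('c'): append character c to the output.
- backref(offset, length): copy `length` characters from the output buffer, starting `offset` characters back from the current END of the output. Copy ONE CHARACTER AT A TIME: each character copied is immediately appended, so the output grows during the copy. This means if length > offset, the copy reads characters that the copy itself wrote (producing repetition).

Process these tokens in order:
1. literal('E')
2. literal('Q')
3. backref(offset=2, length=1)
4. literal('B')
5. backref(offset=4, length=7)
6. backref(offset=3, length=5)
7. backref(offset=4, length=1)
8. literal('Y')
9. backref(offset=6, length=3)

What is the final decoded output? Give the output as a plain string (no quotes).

Token 1: literal('E'). Output: "E"
Token 2: literal('Q'). Output: "EQ"
Token 3: backref(off=2, len=1). Copied 'E' from pos 0. Output: "EQE"
Token 4: literal('B'). Output: "EQEB"
Token 5: backref(off=4, len=7) (overlapping!). Copied 'EQEBEQE' from pos 0. Output: "EQEBEQEBEQE"
Token 6: backref(off=3, len=5) (overlapping!). Copied 'EQEEQ' from pos 8. Output: "EQEBEQEBEQEEQEEQ"
Token 7: backref(off=4, len=1). Copied 'Q' from pos 12. Output: "EQEBEQEBEQEEQEEQQ"
Token 8: literal('Y'). Output: "EQEBEQEBEQEEQEEQQY"
Token 9: backref(off=6, len=3). Copied 'QEE' from pos 12. Output: "EQEBEQEBEQEEQEEQQYQEE"

Answer: EQEBEQEBEQEEQEEQQYQEE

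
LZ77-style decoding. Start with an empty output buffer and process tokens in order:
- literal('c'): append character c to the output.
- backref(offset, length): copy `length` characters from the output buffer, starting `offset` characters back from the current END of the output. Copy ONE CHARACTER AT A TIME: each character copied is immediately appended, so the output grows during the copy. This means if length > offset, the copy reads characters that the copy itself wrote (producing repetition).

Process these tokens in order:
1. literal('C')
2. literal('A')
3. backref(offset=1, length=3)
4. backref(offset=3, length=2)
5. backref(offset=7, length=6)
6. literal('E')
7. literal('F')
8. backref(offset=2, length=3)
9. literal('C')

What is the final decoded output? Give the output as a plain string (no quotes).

Answer: CAAAAAACAAAAAEFEFEC

Derivation:
Token 1: literal('C'). Output: "C"
Token 2: literal('A'). Output: "CA"
Token 3: backref(off=1, len=3) (overlapping!). Copied 'AAA' from pos 1. Output: "CAAAA"
Token 4: backref(off=3, len=2). Copied 'AA' from pos 2. Output: "CAAAAAA"
Token 5: backref(off=7, len=6). Copied 'CAAAAA' from pos 0. Output: "CAAAAAACAAAAA"
Token 6: literal('E'). Output: "CAAAAAACAAAAAE"
Token 7: literal('F'). Output: "CAAAAAACAAAAAEF"
Token 8: backref(off=2, len=3) (overlapping!). Copied 'EFE' from pos 13. Output: "CAAAAAACAAAAAEFEFE"
Token 9: literal('C'). Output: "CAAAAAACAAAAAEFEFEC"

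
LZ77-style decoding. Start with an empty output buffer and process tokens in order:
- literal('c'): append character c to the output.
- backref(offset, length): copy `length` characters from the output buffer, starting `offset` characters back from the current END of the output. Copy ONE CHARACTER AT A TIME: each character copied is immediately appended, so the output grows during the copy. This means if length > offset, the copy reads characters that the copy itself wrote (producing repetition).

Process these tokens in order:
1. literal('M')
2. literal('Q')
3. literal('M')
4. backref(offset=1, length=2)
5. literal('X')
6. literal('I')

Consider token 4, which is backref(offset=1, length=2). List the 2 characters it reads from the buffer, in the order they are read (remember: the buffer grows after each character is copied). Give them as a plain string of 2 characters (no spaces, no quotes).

Answer: MM

Derivation:
Token 1: literal('M'). Output: "M"
Token 2: literal('Q'). Output: "MQ"
Token 3: literal('M'). Output: "MQM"
Token 4: backref(off=1, len=2). Buffer before: "MQM" (len 3)
  byte 1: read out[2]='M', append. Buffer now: "MQMM"
  byte 2: read out[3]='M', append. Buffer now: "MQMMM"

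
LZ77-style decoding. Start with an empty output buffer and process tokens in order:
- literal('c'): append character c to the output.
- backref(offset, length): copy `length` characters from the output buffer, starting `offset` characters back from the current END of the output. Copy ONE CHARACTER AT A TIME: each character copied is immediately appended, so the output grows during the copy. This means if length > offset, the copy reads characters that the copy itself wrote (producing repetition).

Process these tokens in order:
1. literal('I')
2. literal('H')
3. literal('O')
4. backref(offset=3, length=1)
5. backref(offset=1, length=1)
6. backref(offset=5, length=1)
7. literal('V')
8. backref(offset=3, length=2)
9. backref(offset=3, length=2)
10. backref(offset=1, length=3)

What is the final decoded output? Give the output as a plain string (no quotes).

Token 1: literal('I'). Output: "I"
Token 2: literal('H'). Output: "IH"
Token 3: literal('O'). Output: "IHO"
Token 4: backref(off=3, len=1). Copied 'I' from pos 0. Output: "IHOI"
Token 5: backref(off=1, len=1). Copied 'I' from pos 3. Output: "IHOII"
Token 6: backref(off=5, len=1). Copied 'I' from pos 0. Output: "IHOIII"
Token 7: literal('V'). Output: "IHOIIIV"
Token 8: backref(off=3, len=2). Copied 'II' from pos 4. Output: "IHOIIIVII"
Token 9: backref(off=3, len=2). Copied 'VI' from pos 6. Output: "IHOIIIVIIVI"
Token 10: backref(off=1, len=3) (overlapping!). Copied 'III' from pos 10. Output: "IHOIIIVIIVIIII"

Answer: IHOIIIVIIVIIII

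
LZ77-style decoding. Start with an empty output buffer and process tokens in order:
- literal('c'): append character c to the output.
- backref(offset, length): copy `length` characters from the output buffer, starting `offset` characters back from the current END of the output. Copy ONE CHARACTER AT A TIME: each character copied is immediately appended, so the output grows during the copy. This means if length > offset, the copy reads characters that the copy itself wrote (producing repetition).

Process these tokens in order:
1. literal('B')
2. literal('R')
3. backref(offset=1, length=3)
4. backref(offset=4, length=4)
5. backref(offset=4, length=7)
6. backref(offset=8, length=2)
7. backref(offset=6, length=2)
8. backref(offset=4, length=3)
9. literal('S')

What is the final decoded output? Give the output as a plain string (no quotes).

Token 1: literal('B'). Output: "B"
Token 2: literal('R'). Output: "BR"
Token 3: backref(off=1, len=3) (overlapping!). Copied 'RRR' from pos 1. Output: "BRRRR"
Token 4: backref(off=4, len=4). Copied 'RRRR' from pos 1. Output: "BRRRRRRRR"
Token 5: backref(off=4, len=7) (overlapping!). Copied 'RRRRRRR' from pos 5. Output: "BRRRRRRRRRRRRRRR"
Token 6: backref(off=8, len=2). Copied 'RR' from pos 8. Output: "BRRRRRRRRRRRRRRRRR"
Token 7: backref(off=6, len=2). Copied 'RR' from pos 12. Output: "BRRRRRRRRRRRRRRRRRRR"
Token 8: backref(off=4, len=3). Copied 'RRR' from pos 16. Output: "BRRRRRRRRRRRRRRRRRRRRRR"
Token 9: literal('S'). Output: "BRRRRRRRRRRRRRRRRRRRRRRS"

Answer: BRRRRRRRRRRRRRRRRRRRRRRS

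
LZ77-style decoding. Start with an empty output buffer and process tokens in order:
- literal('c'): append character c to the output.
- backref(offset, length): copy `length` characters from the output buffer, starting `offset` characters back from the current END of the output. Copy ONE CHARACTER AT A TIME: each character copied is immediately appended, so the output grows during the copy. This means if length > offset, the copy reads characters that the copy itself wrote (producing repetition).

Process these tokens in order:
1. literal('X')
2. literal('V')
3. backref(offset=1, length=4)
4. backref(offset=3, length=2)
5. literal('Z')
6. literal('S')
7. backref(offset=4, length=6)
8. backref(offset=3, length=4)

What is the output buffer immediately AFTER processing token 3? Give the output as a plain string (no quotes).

Token 1: literal('X'). Output: "X"
Token 2: literal('V'). Output: "XV"
Token 3: backref(off=1, len=4) (overlapping!). Copied 'VVVV' from pos 1. Output: "XVVVVV"

Answer: XVVVVV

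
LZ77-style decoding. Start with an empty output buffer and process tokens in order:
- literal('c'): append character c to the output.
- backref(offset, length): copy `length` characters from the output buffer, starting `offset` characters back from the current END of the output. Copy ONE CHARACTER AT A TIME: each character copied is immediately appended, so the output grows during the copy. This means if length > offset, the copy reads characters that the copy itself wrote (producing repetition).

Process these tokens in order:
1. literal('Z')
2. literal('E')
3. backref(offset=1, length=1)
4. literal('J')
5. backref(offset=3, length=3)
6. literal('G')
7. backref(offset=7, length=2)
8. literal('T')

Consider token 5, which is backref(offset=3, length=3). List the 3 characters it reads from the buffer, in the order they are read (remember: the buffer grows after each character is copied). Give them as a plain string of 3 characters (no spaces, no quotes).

Token 1: literal('Z'). Output: "Z"
Token 2: literal('E'). Output: "ZE"
Token 3: backref(off=1, len=1). Copied 'E' from pos 1. Output: "ZEE"
Token 4: literal('J'). Output: "ZEEJ"
Token 5: backref(off=3, len=3). Buffer before: "ZEEJ" (len 4)
  byte 1: read out[1]='E', append. Buffer now: "ZEEJE"
  byte 2: read out[2]='E', append. Buffer now: "ZEEJEE"
  byte 3: read out[3]='J', append. Buffer now: "ZEEJEEJ"

Answer: EEJ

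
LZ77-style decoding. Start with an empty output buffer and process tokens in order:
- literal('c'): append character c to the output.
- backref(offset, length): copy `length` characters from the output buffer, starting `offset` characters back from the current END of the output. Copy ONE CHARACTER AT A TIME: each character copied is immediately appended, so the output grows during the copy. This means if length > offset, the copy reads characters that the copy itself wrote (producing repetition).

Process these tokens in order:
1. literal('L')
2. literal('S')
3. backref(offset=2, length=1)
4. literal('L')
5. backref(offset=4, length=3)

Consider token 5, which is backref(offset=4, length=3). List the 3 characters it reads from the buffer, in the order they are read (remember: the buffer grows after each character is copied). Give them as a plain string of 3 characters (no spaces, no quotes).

Token 1: literal('L'). Output: "L"
Token 2: literal('S'). Output: "LS"
Token 3: backref(off=2, len=1). Copied 'L' from pos 0. Output: "LSL"
Token 4: literal('L'). Output: "LSLL"
Token 5: backref(off=4, len=3). Buffer before: "LSLL" (len 4)
  byte 1: read out[0]='L', append. Buffer now: "LSLLL"
  byte 2: read out[1]='S', append. Buffer now: "LSLLLS"
  byte 3: read out[2]='L', append. Buffer now: "LSLLLSL"

Answer: LSL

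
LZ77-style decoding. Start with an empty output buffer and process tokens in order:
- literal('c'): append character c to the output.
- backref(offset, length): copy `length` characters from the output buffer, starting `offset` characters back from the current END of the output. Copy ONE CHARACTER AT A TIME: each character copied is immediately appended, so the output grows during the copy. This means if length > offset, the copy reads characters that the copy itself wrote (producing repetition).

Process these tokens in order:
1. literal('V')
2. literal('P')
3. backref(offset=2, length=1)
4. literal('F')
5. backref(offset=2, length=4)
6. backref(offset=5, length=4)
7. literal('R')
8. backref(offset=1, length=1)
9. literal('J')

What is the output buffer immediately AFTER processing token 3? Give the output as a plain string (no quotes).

Answer: VPV

Derivation:
Token 1: literal('V'). Output: "V"
Token 2: literal('P'). Output: "VP"
Token 3: backref(off=2, len=1). Copied 'V' from pos 0. Output: "VPV"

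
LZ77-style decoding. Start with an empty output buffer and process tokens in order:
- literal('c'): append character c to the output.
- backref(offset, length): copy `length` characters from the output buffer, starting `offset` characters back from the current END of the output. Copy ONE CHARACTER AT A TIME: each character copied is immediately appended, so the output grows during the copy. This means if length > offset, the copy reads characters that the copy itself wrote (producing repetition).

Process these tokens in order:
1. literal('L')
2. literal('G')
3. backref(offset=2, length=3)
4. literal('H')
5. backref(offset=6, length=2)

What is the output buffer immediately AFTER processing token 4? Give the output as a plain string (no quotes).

Answer: LGLGLH

Derivation:
Token 1: literal('L'). Output: "L"
Token 2: literal('G'). Output: "LG"
Token 3: backref(off=2, len=3) (overlapping!). Copied 'LGL' from pos 0. Output: "LGLGL"
Token 4: literal('H'). Output: "LGLGLH"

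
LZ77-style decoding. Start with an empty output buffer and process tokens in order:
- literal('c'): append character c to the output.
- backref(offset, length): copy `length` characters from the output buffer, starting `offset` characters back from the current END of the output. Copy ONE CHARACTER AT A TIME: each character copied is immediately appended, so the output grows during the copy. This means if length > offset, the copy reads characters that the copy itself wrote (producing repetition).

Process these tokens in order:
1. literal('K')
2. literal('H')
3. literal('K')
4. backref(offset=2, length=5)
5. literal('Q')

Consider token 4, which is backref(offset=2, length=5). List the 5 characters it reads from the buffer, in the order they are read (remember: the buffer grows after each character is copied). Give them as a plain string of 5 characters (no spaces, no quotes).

Answer: HKHKH

Derivation:
Token 1: literal('K'). Output: "K"
Token 2: literal('H'). Output: "KH"
Token 3: literal('K'). Output: "KHK"
Token 4: backref(off=2, len=5). Buffer before: "KHK" (len 3)
  byte 1: read out[1]='H', append. Buffer now: "KHKH"
  byte 2: read out[2]='K', append. Buffer now: "KHKHK"
  byte 3: read out[3]='H', append. Buffer now: "KHKHKH"
  byte 4: read out[4]='K', append. Buffer now: "KHKHKHK"
  byte 5: read out[5]='H', append. Buffer now: "KHKHKHKH"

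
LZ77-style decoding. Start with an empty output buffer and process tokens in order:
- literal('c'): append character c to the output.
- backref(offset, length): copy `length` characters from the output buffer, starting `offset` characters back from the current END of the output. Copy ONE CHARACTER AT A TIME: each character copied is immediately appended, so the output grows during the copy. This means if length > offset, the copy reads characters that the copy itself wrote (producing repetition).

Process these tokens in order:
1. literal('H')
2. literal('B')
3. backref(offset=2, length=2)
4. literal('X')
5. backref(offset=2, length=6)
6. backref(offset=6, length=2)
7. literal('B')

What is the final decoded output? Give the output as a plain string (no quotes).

Token 1: literal('H'). Output: "H"
Token 2: literal('B'). Output: "HB"
Token 3: backref(off=2, len=2). Copied 'HB' from pos 0. Output: "HBHB"
Token 4: literal('X'). Output: "HBHBX"
Token 5: backref(off=2, len=6) (overlapping!). Copied 'BXBXBX' from pos 3. Output: "HBHBXBXBXBX"
Token 6: backref(off=6, len=2). Copied 'BX' from pos 5. Output: "HBHBXBXBXBXBX"
Token 7: literal('B'). Output: "HBHBXBXBXBXBXB"

Answer: HBHBXBXBXBXBXB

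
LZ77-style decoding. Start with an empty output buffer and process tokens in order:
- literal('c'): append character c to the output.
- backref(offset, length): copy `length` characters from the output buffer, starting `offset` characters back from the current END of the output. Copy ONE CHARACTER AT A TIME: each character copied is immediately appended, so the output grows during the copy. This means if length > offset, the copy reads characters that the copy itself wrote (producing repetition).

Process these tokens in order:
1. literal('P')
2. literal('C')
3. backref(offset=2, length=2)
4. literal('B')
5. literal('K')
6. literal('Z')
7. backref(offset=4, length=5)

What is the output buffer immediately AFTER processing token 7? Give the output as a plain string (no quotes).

Token 1: literal('P'). Output: "P"
Token 2: literal('C'). Output: "PC"
Token 3: backref(off=2, len=2). Copied 'PC' from pos 0. Output: "PCPC"
Token 4: literal('B'). Output: "PCPCB"
Token 5: literal('K'). Output: "PCPCBK"
Token 6: literal('Z'). Output: "PCPCBKZ"
Token 7: backref(off=4, len=5) (overlapping!). Copied 'CBKZC' from pos 3. Output: "PCPCBKZCBKZC"

Answer: PCPCBKZCBKZC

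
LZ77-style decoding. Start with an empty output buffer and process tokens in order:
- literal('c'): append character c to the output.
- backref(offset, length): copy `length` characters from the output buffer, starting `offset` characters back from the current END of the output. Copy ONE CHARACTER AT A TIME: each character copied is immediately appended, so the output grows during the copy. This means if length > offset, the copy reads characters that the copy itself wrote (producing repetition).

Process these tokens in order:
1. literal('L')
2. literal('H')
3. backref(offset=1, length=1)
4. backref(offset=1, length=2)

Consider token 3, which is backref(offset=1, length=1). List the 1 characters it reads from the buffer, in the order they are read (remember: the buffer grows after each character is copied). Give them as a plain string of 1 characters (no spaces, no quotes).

Answer: H

Derivation:
Token 1: literal('L'). Output: "L"
Token 2: literal('H'). Output: "LH"
Token 3: backref(off=1, len=1). Buffer before: "LH" (len 2)
  byte 1: read out[1]='H', append. Buffer now: "LHH"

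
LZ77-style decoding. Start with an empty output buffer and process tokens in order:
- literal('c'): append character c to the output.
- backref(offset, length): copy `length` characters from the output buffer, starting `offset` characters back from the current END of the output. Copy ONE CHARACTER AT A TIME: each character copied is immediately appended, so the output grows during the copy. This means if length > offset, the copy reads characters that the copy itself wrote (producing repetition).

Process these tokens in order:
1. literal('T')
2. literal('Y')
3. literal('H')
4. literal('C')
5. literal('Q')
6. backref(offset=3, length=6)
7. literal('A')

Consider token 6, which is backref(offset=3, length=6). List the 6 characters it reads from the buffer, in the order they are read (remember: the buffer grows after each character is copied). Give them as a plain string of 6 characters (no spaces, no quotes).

Answer: HCQHCQ

Derivation:
Token 1: literal('T'). Output: "T"
Token 2: literal('Y'). Output: "TY"
Token 3: literal('H'). Output: "TYH"
Token 4: literal('C'). Output: "TYHC"
Token 5: literal('Q'). Output: "TYHCQ"
Token 6: backref(off=3, len=6). Buffer before: "TYHCQ" (len 5)
  byte 1: read out[2]='H', append. Buffer now: "TYHCQH"
  byte 2: read out[3]='C', append. Buffer now: "TYHCQHC"
  byte 3: read out[4]='Q', append. Buffer now: "TYHCQHCQ"
  byte 4: read out[5]='H', append. Buffer now: "TYHCQHCQH"
  byte 5: read out[6]='C', append. Buffer now: "TYHCQHCQHC"
  byte 6: read out[7]='Q', append. Buffer now: "TYHCQHCQHCQ"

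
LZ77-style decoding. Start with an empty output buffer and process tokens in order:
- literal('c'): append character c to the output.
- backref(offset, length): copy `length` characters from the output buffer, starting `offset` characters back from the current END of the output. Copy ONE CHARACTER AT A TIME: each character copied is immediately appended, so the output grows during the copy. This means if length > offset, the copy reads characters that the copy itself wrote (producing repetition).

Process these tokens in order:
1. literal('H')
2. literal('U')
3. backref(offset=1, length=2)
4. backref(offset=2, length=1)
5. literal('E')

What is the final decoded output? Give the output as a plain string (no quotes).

Token 1: literal('H'). Output: "H"
Token 2: literal('U'). Output: "HU"
Token 3: backref(off=1, len=2) (overlapping!). Copied 'UU' from pos 1. Output: "HUUU"
Token 4: backref(off=2, len=1). Copied 'U' from pos 2. Output: "HUUUU"
Token 5: literal('E'). Output: "HUUUUE"

Answer: HUUUUE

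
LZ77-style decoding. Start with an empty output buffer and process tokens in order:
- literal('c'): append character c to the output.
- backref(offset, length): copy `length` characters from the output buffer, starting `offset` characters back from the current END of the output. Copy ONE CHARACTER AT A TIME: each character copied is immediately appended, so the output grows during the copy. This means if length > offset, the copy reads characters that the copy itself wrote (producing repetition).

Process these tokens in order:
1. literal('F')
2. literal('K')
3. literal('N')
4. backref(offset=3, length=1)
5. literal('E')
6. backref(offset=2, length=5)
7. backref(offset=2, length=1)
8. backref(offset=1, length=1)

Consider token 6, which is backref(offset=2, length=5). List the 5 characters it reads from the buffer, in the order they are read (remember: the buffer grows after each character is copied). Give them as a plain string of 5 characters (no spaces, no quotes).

Token 1: literal('F'). Output: "F"
Token 2: literal('K'). Output: "FK"
Token 3: literal('N'). Output: "FKN"
Token 4: backref(off=3, len=1). Copied 'F' from pos 0. Output: "FKNF"
Token 5: literal('E'). Output: "FKNFE"
Token 6: backref(off=2, len=5). Buffer before: "FKNFE" (len 5)
  byte 1: read out[3]='F', append. Buffer now: "FKNFEF"
  byte 2: read out[4]='E', append. Buffer now: "FKNFEFE"
  byte 3: read out[5]='F', append. Buffer now: "FKNFEFEF"
  byte 4: read out[6]='E', append. Buffer now: "FKNFEFEFE"
  byte 5: read out[7]='F', append. Buffer now: "FKNFEFEFEF"

Answer: FEFEF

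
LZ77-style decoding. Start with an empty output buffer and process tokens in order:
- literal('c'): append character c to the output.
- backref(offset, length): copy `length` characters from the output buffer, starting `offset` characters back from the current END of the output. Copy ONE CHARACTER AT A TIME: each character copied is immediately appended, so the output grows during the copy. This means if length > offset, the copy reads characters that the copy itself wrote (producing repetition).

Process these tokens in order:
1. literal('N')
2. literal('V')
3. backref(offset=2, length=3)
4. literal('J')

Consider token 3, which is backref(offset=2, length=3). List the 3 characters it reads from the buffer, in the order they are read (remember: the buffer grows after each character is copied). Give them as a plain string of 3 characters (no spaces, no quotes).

Answer: NVN

Derivation:
Token 1: literal('N'). Output: "N"
Token 2: literal('V'). Output: "NV"
Token 3: backref(off=2, len=3). Buffer before: "NV" (len 2)
  byte 1: read out[0]='N', append. Buffer now: "NVN"
  byte 2: read out[1]='V', append. Buffer now: "NVNV"
  byte 3: read out[2]='N', append. Buffer now: "NVNVN"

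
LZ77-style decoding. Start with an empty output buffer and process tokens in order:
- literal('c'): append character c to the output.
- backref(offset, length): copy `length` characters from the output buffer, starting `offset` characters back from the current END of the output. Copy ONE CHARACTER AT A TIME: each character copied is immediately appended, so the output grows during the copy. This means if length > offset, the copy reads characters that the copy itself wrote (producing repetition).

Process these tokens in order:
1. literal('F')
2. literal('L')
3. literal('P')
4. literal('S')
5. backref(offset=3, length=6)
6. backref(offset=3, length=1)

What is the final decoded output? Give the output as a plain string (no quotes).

Answer: FLPSLPSLPSL

Derivation:
Token 1: literal('F'). Output: "F"
Token 2: literal('L'). Output: "FL"
Token 3: literal('P'). Output: "FLP"
Token 4: literal('S'). Output: "FLPS"
Token 5: backref(off=3, len=6) (overlapping!). Copied 'LPSLPS' from pos 1. Output: "FLPSLPSLPS"
Token 6: backref(off=3, len=1). Copied 'L' from pos 7. Output: "FLPSLPSLPSL"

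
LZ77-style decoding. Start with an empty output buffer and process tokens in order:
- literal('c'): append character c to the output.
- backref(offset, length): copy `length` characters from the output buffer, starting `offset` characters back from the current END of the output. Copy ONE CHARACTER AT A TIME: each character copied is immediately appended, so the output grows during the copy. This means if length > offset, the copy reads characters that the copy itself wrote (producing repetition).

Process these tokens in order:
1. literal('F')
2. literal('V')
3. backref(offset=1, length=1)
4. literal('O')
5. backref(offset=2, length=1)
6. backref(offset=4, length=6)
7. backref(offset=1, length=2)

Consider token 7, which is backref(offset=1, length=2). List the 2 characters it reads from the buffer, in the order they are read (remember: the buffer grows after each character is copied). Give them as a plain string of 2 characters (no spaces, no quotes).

Answer: VV

Derivation:
Token 1: literal('F'). Output: "F"
Token 2: literal('V'). Output: "FV"
Token 3: backref(off=1, len=1). Copied 'V' from pos 1. Output: "FVV"
Token 4: literal('O'). Output: "FVVO"
Token 5: backref(off=2, len=1). Copied 'V' from pos 2. Output: "FVVOV"
Token 6: backref(off=4, len=6) (overlapping!). Copied 'VVOVVV' from pos 1. Output: "FVVOVVVOVVV"
Token 7: backref(off=1, len=2). Buffer before: "FVVOVVVOVVV" (len 11)
  byte 1: read out[10]='V', append. Buffer now: "FVVOVVVOVVVV"
  byte 2: read out[11]='V', append. Buffer now: "FVVOVVVOVVVVV"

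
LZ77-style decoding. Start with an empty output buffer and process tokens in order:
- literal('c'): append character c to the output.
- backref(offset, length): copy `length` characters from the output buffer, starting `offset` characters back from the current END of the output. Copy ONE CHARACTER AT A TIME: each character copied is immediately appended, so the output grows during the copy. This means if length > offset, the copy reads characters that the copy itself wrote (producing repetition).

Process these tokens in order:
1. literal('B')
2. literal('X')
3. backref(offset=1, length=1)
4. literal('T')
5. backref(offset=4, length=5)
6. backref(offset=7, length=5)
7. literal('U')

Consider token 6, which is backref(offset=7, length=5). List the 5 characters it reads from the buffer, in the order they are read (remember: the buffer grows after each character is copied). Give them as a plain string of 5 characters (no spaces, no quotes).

Answer: XTBXX

Derivation:
Token 1: literal('B'). Output: "B"
Token 2: literal('X'). Output: "BX"
Token 3: backref(off=1, len=1). Copied 'X' from pos 1. Output: "BXX"
Token 4: literal('T'). Output: "BXXT"
Token 5: backref(off=4, len=5) (overlapping!). Copied 'BXXTB' from pos 0. Output: "BXXTBXXTB"
Token 6: backref(off=7, len=5). Buffer before: "BXXTBXXTB" (len 9)
  byte 1: read out[2]='X', append. Buffer now: "BXXTBXXTBX"
  byte 2: read out[3]='T', append. Buffer now: "BXXTBXXTBXT"
  byte 3: read out[4]='B', append. Buffer now: "BXXTBXXTBXTB"
  byte 4: read out[5]='X', append. Buffer now: "BXXTBXXTBXTBX"
  byte 5: read out[6]='X', append. Buffer now: "BXXTBXXTBXTBXX"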